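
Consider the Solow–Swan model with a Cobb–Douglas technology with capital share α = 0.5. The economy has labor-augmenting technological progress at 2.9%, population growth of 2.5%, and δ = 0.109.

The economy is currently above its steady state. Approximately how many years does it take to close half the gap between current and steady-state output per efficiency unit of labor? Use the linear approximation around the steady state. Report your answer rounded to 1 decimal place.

Near the steady state the convergence rate is λ = (1 − α)(n + g + δ).
λ = (1 − 0.5) × 0.163 = 0.5 × 0.163 = 0.0815
Half-life = ln 2 / λ = 0.6931 / 0.0815 ≈ 8.50 years

half-life ≈ 8.5 years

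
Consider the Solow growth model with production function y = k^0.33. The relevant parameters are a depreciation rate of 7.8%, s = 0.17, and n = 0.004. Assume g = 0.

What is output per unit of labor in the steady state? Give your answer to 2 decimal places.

y* ≈ 1.43

Steady state requires s·f(k) = (n + δ)·k, i.e. s·k^α = (n + δ)·k.
Rearranging, k^(1−α) = s / (n + δ).
k^0.67 = 0.17 / (0.004 + 0.078) = 0.17 / 0.082 = 2.0732
k* = 2.0732^(1/0.67) ≈ 2.9689
y* = (k*)^α = 2.9689^0.33 ≈ 1.4320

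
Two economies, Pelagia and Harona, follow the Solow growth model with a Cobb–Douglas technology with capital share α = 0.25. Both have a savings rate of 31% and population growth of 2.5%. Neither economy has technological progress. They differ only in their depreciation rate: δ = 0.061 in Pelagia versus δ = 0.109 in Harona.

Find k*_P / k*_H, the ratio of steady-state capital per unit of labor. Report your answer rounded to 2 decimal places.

k*_P / k*_H ≈ 1.81

Steady-state k* = [s/(n + δ)]^(1/(1−α)), so the ratio is [ (s_P/(n + δ)_P) / (s_H/(n + δ)_H) ]^1.3333.
s_P/(n + δ)_P = 0.31/0.086 = 3.6047; s_H/(n + δ)_H = 0.31/0.134 = 2.3134.
Ratio = (3.6047/2.3134)^1.3333 = 1.5582^1.3333 ≈ 1.8064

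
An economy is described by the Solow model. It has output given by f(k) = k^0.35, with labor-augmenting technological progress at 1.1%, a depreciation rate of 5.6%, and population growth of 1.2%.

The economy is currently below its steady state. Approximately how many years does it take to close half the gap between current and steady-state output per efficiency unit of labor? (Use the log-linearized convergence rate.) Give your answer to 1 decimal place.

about 13.5 years

Near the steady state the convergence rate is λ = (1 − α)(n + g + δ).
λ = (1 − 0.35) × 0.079 = 0.65 × 0.079 = 0.05135
Half-life = ln 2 / λ = 0.6931 / 0.05135 ≈ 13.50 years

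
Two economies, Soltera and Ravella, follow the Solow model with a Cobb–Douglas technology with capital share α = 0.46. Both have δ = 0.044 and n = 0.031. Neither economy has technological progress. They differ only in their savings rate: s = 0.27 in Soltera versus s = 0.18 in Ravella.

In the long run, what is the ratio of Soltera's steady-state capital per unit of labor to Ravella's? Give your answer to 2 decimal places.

ratio ≈ 2.12

Steady-state k* = [s/(n + δ)]^(1/(1−α)), so the ratio is [ (s_S/(n + δ)_S) / (s_R/(n + δ)_R) ]^1.8519.
s_S/(n + δ)_S = 0.27/0.075 = 3.6000; s_R/(n + δ)_R = 0.18/0.075 = 2.4000.
Ratio = (3.6000/2.4000)^1.8519 = 1.5000^1.8519 ≈ 2.1189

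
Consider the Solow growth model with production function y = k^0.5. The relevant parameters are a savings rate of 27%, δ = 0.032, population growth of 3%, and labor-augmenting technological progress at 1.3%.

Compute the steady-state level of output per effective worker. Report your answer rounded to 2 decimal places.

y* = 3.60

Steady state requires s·f(k) = (n + g + δ)·k, i.e. s·k^α = (n + g + δ)·k.
Dividing both sides by k: k^(1−α) = s / (n + g + δ).
k^0.5 = 0.27 / (0.030 + 0.013 + 0.032) = 0.27 / 0.075 = 3.6000
k* = 3.6000^(1/0.5) ≈ 12.9600
y* = (k*)^α = 12.9600^0.5 ≈ 3.6000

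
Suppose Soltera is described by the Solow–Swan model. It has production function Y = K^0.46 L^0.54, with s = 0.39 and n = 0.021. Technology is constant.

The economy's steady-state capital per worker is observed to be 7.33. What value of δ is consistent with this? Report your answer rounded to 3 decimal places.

δ ≈ 0.112

Steady state requires s·f(k) = (n + δ)·k, i.e. s·k^α = (n + δ)·k.
So s / (n + δ) = (k*)^(1−α) = 7.33^0.54 = 2.9319.
Therefore n + δ = s / 2.9319 = 0.39 / 2.9319 = 0.1330, so δ = 0.1330 − 0.021 = 0.1120.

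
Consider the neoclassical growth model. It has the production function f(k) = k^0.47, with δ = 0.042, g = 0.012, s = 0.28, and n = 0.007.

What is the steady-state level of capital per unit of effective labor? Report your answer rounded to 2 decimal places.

At the steady state, Δk = 0, so s·k^α = (n + g + δ)·k.
Rearranging, k^(1−α) = s / (n + g + δ).
k^0.53 = 0.28 / (0.007 + 0.012 + 0.042) = 0.28 / 0.061 = 4.5902
k* = 4.5902^(1/0.53) ≈ 17.7312

k* ≈ 17.73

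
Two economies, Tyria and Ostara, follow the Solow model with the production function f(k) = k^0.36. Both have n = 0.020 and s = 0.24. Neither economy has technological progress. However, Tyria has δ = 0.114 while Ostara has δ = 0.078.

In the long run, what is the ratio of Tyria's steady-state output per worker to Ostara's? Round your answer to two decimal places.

ratio ≈ 0.84

Steady-state y* = [s/(n + δ)]^(α/(1−α)), so the ratio is [ (s_T/(n + δ)_T) / (s_O/(n + δ)_O) ]^0.5625.
s_T/(n + δ)_T = 0.24/0.134 = 1.7910; s_O/(n + δ)_O = 0.24/0.098 = 2.4490.
Ratio = (1.7910/2.4490)^0.5625 = 0.7313^0.5625 ≈ 0.8386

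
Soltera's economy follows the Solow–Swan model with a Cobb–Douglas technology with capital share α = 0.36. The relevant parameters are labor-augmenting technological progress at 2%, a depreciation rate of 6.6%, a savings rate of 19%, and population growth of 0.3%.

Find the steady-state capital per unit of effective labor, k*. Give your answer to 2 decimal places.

At the steady state, Δk = 0, so s·k^α = (n + g + δ)·k.
Rearranging, k^(1−α) = s / (n + g + δ).
k^0.64 = 0.19 / (0.003 + 0.020 + 0.066) = 0.19 / 0.089 = 2.1348
k* = 2.1348^(1/0.64) ≈ 3.2705

k* = 3.27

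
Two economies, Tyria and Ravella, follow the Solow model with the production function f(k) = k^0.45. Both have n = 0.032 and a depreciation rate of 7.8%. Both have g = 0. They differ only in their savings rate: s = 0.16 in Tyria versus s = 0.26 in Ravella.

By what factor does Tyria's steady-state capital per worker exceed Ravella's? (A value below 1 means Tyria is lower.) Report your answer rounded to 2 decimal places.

Steady-state k* = [s/(n + δ)]^(1/(1−α)), so the ratio is [ (s_T/(n + δ)_T) / (s_R/(n + δ)_R) ]^1.8182.
s_T/(n + δ)_T = 0.16/0.110 = 1.4545; s_R/(n + δ)_R = 0.26/0.110 = 2.3636.
Ratio = (1.4545/2.3636)^1.8182 = 0.6154^1.8182 ≈ 0.4137

ratio ≈ 0.41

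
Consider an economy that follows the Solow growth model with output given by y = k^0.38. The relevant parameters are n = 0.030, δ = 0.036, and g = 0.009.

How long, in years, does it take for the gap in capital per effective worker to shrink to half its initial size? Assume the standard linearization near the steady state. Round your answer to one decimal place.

t_½ ≈ 14.9 years

Near the steady state the convergence rate is λ = (1 − α)(n + g + δ).
λ = (1 − 0.38) × 0.075 = 0.62 × 0.075 = 0.0465
Half-life = ln 2 / λ = 0.6931 / 0.0465 ≈ 14.91 years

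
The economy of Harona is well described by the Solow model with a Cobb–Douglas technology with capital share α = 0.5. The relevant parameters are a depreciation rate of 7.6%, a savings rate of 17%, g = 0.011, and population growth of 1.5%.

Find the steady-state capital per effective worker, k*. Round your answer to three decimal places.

k* = 2.778

At the steady state, Δk = 0, so s·k^α = (n + g + δ)·k.
Rearranging, k^(1−α) = s / (n + g + δ).
k^0.5 = 0.17 / (0.015 + 0.011 + 0.076) = 0.17 / 0.102 = 1.6667
k* = 1.6667^(1/0.5) ≈ 2.7779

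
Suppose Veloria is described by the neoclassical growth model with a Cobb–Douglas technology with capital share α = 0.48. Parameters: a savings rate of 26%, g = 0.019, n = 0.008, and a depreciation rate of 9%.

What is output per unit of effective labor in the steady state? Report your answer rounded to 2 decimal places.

y* ≈ 2.09

Steady state requires s·f(k) = (n + g + δ)·k, i.e. s·k^α = (n + g + δ)·k.
Dividing both sides by k: k^(1−α) = s / (n + g + δ).
k^0.52 = 0.26 / (0.008 + 0.019 + 0.090) = 0.26 / 0.117 = 2.2222
k* = 2.2222^(1/0.52) ≈ 4.6440
y* = (k*)^α = 4.6440^0.48 ≈ 2.0898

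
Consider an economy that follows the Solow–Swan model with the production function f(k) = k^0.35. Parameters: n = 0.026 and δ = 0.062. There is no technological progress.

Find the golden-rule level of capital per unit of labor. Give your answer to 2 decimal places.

The golden rule sets f'(k) = n + δ, i.e. α·k^(α−1) = n + δ.
So k^(1−α) = α / (n + δ) = 0.35 / 0.088 = 3.9773.
k_gold = 3.9773^(1/0.65) ≈ 8.3646

k_gold ≈ 8.36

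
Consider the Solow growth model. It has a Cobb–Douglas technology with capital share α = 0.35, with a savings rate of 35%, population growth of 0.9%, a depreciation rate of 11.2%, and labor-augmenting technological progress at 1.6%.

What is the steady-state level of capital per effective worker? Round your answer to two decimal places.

At the steady state, Δk = 0, so s·k^α = (n + g + δ)·k.
Rearranging, k^(1−α) = s / (n + g + δ).
k^0.65 = 0.35 / (0.009 + 0.016 + 0.112) = 0.35 / 0.137 = 2.5547
k* = 2.5547^(1/0.65) ≈ 4.2333

k* = 4.23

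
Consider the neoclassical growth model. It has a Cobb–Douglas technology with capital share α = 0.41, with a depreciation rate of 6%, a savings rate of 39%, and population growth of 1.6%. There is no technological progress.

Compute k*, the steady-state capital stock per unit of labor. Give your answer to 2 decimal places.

In steady state, investment equals break-even investment: s·k^α = (n + δ)·k.
Dividing both sides by k: k^(1−α) = s / (n + δ).
k^0.59 = 0.39 / (0.016 + 0.060) = 0.39 / 0.076 = 5.1316
k* = 5.1316^(1/0.59) ≈ 15.9889

k* = 15.99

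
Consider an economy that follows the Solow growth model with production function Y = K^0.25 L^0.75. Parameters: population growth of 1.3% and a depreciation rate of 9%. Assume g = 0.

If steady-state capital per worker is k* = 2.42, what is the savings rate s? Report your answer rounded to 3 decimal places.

At the steady state, Δk = 0, so s·k^α = (n + δ)·k.
So s / (n + δ) = (k*)^(1−α) = 2.42^0.75 = 1.9403.
Therefore s = 1.9403 × (n + δ) = 1.9403 × 0.103 = 0.1999.

s ≈ 0.200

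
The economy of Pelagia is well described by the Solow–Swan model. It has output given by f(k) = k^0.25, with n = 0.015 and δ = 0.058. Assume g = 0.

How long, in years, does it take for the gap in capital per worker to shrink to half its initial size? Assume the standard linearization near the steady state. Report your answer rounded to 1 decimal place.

about 12.7 years

Near the steady state the convergence rate is λ = (1 − α)(n + δ).
λ = (1 − 0.25) × 0.073 = 0.75 × 0.073 = 0.05475
Half-life = ln 2 / λ = 0.6931 / 0.05475 ≈ 12.66 years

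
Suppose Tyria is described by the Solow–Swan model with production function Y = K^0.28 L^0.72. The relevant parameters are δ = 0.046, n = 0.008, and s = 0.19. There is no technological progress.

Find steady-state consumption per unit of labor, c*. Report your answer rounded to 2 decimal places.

Steady state requires s·f(k) = (n + δ)·k, i.e. s·k^α = (n + δ)·k.
Dividing both sides by k: k^(1−α) = s / (n + δ).
k^0.72 = 0.19 / (0.008 + 0.046) = 0.19 / 0.054 = 3.5185
k* = 3.5185^(1/0.72) ≈ 5.7389
y* = (k*)^α = 5.7389^0.28 ≈ 1.6311
c* = (1 − s)·y* = (1 − 0.19) × 1.6311 ≈ 1.3212

c* ≈ 1.32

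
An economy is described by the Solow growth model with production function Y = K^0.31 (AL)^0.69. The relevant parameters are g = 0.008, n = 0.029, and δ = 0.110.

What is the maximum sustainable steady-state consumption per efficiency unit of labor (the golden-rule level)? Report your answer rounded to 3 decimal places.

c_gold ≈ 0.965

At the golden rule, f'(k) = n + g + δ, so α·k^(α−1) = n + g + δ and k_gold = (α/(n + g + δ))^(1/(1−α)).
k_gold = (0.31/0.147)^(1/0.69) = 2.1088^1.4493 ≈ 2.9487
c_gold = f(k_gold) − (n + g + δ)·k_gold = 1.3983 − 0.147×2.9487 ≈ 0.9648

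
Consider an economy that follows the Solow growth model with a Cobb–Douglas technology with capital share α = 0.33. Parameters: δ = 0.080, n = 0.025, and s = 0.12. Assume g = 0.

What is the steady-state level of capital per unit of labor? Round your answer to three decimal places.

k* ≈ 1.221

In steady state, investment equals break-even investment: s·k^α = (n + δ)·k.
Rearranging, k^(1−α) = s / (n + δ).
k^0.67 = 0.12 / (0.025 + 0.080) = 0.12 / 0.105 = 1.1429
k* = 1.1429^(1/0.67) ≈ 1.2206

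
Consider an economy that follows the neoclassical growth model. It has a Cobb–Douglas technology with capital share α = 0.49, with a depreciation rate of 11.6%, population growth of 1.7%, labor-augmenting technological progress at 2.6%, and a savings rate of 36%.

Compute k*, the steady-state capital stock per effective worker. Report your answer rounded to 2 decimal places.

k* ≈ 4.96

Steady state requires s·f(k) = (n + g + δ)·k, i.e. s·k^α = (n + g + δ)·k.
Rearranging, k^(1−α) = s / (n + g + δ).
k^0.51 = 0.36 / (0.017 + 0.026 + 0.116) = 0.36 / 0.159 = 2.2642
k* = 2.2642^(1/0.51) ≈ 4.9649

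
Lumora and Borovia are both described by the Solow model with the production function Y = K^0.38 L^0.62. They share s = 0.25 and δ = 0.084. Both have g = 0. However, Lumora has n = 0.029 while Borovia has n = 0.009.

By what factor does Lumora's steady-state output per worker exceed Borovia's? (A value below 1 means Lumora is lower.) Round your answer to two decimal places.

Steady-state y* = [s/(n + δ)]^(α/(1−α)), so the ratio is [ (s_L/(n + δ)_L) / (s_B/(n + δ)_B) ]^0.6129.
s_L/(n + δ)_L = 0.25/0.113 = 2.2124; s_B/(n + δ)_B = 0.25/0.093 = 2.6882.
Ratio = (2.2124/2.6882)^0.6129 = 0.8230^0.6129 ≈ 0.8875

ratio ≈ 0.89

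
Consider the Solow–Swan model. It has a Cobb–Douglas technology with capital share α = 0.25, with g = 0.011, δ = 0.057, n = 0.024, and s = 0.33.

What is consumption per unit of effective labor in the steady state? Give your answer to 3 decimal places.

At the steady state, Δk = 0, so s·k^α = (n + g + δ)·k.
Dividing both sides by k: k^(1−α) = s / (n + g + δ).
k^0.75 = 0.33 / (0.024 + 0.011 + 0.057) = 0.33 / 0.092 = 3.5870
k* = 3.5870^(1/0.75) ≈ 5.4909
y* = (k*)^α = 5.4909^0.25 ≈ 1.5308
c* = (1 − s)·y* = (1 − 0.33) × 1.5308 ≈ 1.0256

c* ≈ 1.026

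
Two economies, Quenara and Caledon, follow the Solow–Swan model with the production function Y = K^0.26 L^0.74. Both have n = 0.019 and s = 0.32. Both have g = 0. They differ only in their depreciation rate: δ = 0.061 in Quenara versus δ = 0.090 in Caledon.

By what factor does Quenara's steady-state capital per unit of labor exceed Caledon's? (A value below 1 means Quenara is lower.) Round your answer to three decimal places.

k*_Q / k*_C ≈ 1.519

Steady-state k* = [s/(n + δ)]^(1/(1−α)), so the ratio is [ (s_Q/(n + δ)_Q) / (s_C/(n + δ)_C) ]^1.3514.
s_Q/(n + δ)_Q = 0.32/0.080 = 4.0000; s_C/(n + δ)_C = 0.32/0.109 = 2.9358.
Ratio = (4.0000/2.9358)^1.3514 = 1.3625^1.3514 ≈ 1.5189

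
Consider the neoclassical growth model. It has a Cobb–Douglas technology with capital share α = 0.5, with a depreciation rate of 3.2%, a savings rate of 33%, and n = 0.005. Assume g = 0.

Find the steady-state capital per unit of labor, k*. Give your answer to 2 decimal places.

k* = 79.55

In steady state, investment equals break-even investment: s·k^α = (n + δ)·k.
Rearranging, k^(1−α) = s / (n + δ).
k^0.5 = 0.33 / (0.005 + 0.032) = 0.33 / 0.037 = 8.9189
k* = 8.9189^(1/0.5) ≈ 79.5468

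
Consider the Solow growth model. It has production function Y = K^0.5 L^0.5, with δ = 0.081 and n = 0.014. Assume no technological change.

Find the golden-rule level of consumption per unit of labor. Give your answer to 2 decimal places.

c_gold ≈ 2.63

At the golden rule, f'(k) = n + δ, so α·k^(α−1) = n + δ and k_gold = (α/(n + δ))^(1/(1−α)).
k_gold = (0.5/0.095)^(1/0.5) = 5.2632^2 ≈ 27.7013
c_gold = f(k_gold) − (n + δ)·k_gold = 5.2632 − 0.095×27.7013 ≈ 2.6316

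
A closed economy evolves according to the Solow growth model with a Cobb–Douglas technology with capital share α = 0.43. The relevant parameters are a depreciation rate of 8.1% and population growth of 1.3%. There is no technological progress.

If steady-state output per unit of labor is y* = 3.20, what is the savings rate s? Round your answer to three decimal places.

In steady state, investment equals break-even investment: s·k^α = (n + δ)·k.
Since y* = [s/(n + δ)]^(α/(1−α)), we have s/(n + δ) = (y*)^((1−α)/α) = 3.20^1.3256 = 4.6733.
Therefore s = 4.6733 × (n + δ) = 4.6733 × 0.094 = 0.4393.

s ≈ 0.439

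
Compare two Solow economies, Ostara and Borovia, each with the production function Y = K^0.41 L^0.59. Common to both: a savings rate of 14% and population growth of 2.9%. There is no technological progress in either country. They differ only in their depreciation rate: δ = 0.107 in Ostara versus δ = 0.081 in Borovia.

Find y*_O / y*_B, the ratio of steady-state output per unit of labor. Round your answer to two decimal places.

ratio ≈ 0.86

Steady-state y* = [s/(n + δ)]^(α/(1−α)), so the ratio is [ (s_O/(n + δ)_O) / (s_B/(n + δ)_B) ]^0.6949.
s_O/(n + δ)_O = 0.14/0.136 = 1.0294; s_B/(n + δ)_B = 0.14/0.110 = 1.2727.
Ratio = (1.0294/1.2727)^0.6949 = 0.8088^0.6949 ≈ 0.8629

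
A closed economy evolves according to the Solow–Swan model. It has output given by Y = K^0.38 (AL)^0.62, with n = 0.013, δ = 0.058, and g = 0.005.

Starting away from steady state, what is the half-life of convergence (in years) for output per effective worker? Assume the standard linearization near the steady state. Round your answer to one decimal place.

half-life ≈ 14.7 years

Near the steady state the convergence rate is λ = (1 − α)(n + g + δ).
λ = (1 − 0.38) × 0.076 = 0.62 × 0.076 = 0.04712
Half-life = ln 2 / λ = 0.6931 / 0.04712 ≈ 14.71 years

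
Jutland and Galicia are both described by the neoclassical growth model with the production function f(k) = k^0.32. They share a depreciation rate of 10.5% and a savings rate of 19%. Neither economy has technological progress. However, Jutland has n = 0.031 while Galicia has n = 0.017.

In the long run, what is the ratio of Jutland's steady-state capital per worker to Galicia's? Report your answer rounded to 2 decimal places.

ratio ≈ 0.85

Steady-state k* = [s/(n + δ)]^(1/(1−α)), so the ratio is [ (s_J/(n + δ)_J) / (s_G/(n + δ)_G) ]^1.4706.
s_J/(n + δ)_J = 0.19/0.136 = 1.3971; s_G/(n + δ)_G = 0.19/0.122 = 1.5574.
Ratio = (1.3971/1.5574)^1.4706 = 0.8971^1.4706 ≈ 0.8524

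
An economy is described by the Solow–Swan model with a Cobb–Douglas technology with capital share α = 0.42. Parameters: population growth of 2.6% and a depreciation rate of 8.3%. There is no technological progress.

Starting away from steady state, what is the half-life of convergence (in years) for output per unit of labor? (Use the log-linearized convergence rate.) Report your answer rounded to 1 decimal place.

Near the steady state the convergence rate is λ = (1 − α)(n + δ).
λ = (1 − 0.42) × 0.109 = 0.58 × 0.109 = 0.06322
Half-life = ln 2 / λ = 0.6931 / 0.06322 ≈ 10.96 years

half-life ≈ 11.0 years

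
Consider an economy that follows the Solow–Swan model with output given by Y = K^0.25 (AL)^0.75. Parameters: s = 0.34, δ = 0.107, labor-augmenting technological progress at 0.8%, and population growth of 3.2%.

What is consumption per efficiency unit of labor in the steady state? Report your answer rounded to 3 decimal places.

c* ≈ 0.873

At the steady state, Δk = 0, so s·k^α = (n + g + δ)·k.
Rearranging, k^(1−α) = s / (n + g + δ).
k^0.75 = 0.34 / (0.032 + 0.008 + 0.107) = 0.34 / 0.147 = 2.3129
k* = 2.3129^(1/0.75) ≈ 3.0587
y* = (k*)^α = 3.0587^0.25 ≈ 1.3225
c* = (1 − s)·y* = (1 − 0.34) × 1.3225 ≈ 0.8729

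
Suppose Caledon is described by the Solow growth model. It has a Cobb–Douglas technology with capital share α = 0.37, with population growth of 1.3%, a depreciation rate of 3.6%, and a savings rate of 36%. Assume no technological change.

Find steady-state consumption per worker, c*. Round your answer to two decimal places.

c* = 2.06

At the steady state, Δk = 0, so s·k^α = (n + δ)·k.
Rearranging, k^(1−α) = s / (n + δ).
k^0.63 = 0.36 / (0.013 + 0.036) = 0.36 / 0.049 = 7.3469
k* = 7.3469^(1/0.63) ≈ 23.7011
y* = (k*)^α = 23.7011^0.37 ≈ 3.2260
c* = (1 − s)·y* = (1 − 0.36) × 3.2260 ≈ 2.0646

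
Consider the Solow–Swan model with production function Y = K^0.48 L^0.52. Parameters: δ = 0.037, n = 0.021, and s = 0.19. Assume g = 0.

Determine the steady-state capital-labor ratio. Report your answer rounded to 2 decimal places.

k* = 9.80

Steady state requires s·f(k) = (n + δ)·k, i.e. s·k^α = (n + δ)·k.
Dividing both sides by k: k^(1−α) = s / (n + δ).
k^0.52 = 0.19 / (0.021 + 0.037) = 0.19 / 0.058 = 3.2759
k* = 3.2759^(1/0.52) ≈ 9.7954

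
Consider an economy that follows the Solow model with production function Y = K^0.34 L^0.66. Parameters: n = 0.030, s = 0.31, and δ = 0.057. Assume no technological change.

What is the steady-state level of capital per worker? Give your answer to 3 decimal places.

k* ≈ 6.857

In steady state, investment equals break-even investment: s·k^α = (n + δ)·k.
Dividing both sides by k: k^(1−α) = s / (n + δ).
k^0.66 = 0.31 / (0.030 + 0.057) = 0.31 / 0.087 = 3.5632
k* = 3.5632^(1/0.66) ≈ 6.8568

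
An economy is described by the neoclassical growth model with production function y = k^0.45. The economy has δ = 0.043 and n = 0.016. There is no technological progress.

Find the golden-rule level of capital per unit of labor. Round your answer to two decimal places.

The golden rule sets f'(k) = n + δ, i.e. α·k^(α−1) = n + δ.
So k^(1−α) = α / (n + δ) = 0.45 / 0.059 = 7.6271.
k_gold = 7.6271^(1/0.55) ≈ 40.2059

k_gold ≈ 40.21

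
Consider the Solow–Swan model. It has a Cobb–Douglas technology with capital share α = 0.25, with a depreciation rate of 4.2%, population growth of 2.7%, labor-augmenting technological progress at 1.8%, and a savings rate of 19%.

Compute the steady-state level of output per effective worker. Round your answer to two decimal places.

y* = 1.30

Steady state requires s·f(k) = (n + g + δ)·k, i.e. s·k^α = (n + g + δ)·k.
Dividing both sides by k: k^(1−α) = s / (n + g + δ).
k^0.75 = 0.19 / (0.027 + 0.018 + 0.042) = 0.19 / 0.087 = 2.1839
k* = 2.1839^(1/0.75) ≈ 2.8334
y* = (k*)^α = 2.8334^0.25 ≈ 1.2974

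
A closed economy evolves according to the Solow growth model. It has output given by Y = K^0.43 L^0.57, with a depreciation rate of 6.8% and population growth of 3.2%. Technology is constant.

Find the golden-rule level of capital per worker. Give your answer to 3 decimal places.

The golden rule sets f'(k) = n + δ, i.e. α·k^(α−1) = n + δ.
So k^(1−α) = α / (n + δ) = 0.43 / 0.100 = 4.3000.
k_gold = 4.3000^(1/0.57) ≈ 12.9225

k_gold ≈ 12.923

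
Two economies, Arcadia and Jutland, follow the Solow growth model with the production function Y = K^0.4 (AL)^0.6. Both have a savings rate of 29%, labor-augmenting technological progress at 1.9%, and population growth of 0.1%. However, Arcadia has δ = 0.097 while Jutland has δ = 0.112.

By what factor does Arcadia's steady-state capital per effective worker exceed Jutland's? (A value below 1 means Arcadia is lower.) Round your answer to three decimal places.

Steady-state k* = [s/(n + g + δ)]^(1/(1−α)), so the ratio is [ (s_A/(n + g + δ)_A) / (s_J/(n + g + δ)_J) ]^1.6667.
s_A/(n + g + δ)_A = 0.29/0.117 = 2.4786; s_J/(n + g + δ)_J = 0.29/0.132 = 2.1970.
Ratio = (2.4786/2.1970)^1.6667 = 1.1282^1.6667 ≈ 1.2227

k*_A / k*_J ≈ 1.223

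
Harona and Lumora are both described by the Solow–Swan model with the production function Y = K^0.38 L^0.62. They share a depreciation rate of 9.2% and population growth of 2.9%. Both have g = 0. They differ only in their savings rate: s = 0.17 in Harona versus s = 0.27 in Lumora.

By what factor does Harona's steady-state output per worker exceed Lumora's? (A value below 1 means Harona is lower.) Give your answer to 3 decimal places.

ratio ≈ 0.753

Steady-state y* = [s/(n + δ)]^(α/(1−α)), so the ratio is [ (s_H/(n + δ)_H) / (s_L/(n + δ)_L) ]^0.6129.
s_H/(n + δ)_H = 0.17/0.121 = 1.4050; s_L/(n + δ)_L = 0.27/0.121 = 2.2314.
Ratio = (1.4050/2.2314)^0.6129 = 0.6296^0.6129 ≈ 0.7531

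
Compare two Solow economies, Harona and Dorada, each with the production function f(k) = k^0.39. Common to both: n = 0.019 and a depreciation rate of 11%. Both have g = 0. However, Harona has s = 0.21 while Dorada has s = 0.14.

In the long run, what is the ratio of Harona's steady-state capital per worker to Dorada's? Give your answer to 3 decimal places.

Steady-state k* = [s/(n + δ)]^(1/(1−α)), so the ratio is [ (s_H/(n + δ)_H) / (s_D/(n + δ)_D) ]^1.6393.
s_H/(n + δ)_H = 0.21/0.129 = 1.6279; s_D/(n + δ)_D = 0.14/0.129 = 1.0853.
Ratio = (1.6279/1.0853)^1.6393 = 1.5000^1.6393 ≈ 1.9439

k*_H / k*_D ≈ 1.944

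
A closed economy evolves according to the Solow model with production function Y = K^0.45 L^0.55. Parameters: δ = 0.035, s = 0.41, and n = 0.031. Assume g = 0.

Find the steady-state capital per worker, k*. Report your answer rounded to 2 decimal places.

k* = 27.69

Steady state requires s·f(k) = (n + δ)·k, i.e. s·k^α = (n + δ)·k.
Dividing both sides by k: k^(1−α) = s / (n + δ).
k^0.55 = 0.41 / (0.031 + 0.035) = 0.41 / 0.066 = 6.2121
k* = 6.2121^(1/0.55) ≈ 27.6855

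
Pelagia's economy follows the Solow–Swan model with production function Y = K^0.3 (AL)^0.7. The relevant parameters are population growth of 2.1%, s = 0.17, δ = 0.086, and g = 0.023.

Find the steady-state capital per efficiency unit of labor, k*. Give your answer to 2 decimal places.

At the steady state, Δk = 0, so s·k^α = (n + g + δ)·k.
Dividing both sides by k: k^(1−α) = s / (n + g + δ).
k^0.7 = 0.17 / (0.021 + 0.023 + 0.086) = 0.17 / 0.130 = 1.3077
k* = 1.3077^(1/0.7) ≈ 1.4670

k* ≈ 1.47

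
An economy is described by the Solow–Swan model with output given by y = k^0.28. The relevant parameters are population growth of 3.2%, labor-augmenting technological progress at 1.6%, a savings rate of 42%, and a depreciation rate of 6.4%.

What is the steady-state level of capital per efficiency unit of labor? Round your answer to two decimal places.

Steady state requires s·f(k) = (n + g + δ)·k, i.e. s·k^α = (n + g + δ)·k.
Rearranging, k^(1−α) = s / (n + g + δ).
k^0.72 = 0.42 / (0.032 + 0.016 + 0.064) = 0.42 / 0.112 = 3.7500
k* = 3.7500^(1/0.72) ≈ 6.2700

k* ≈ 6.27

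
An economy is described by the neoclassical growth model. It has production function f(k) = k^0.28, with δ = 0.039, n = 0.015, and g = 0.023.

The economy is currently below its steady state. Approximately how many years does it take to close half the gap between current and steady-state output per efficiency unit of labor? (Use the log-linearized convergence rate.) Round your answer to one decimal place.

t_½ ≈ 12.5 years

Near the steady state the convergence rate is λ = (1 − α)(n + g + δ).
λ = (1 − 0.28) × 0.077 = 0.72 × 0.077 = 0.05544
Half-life = ln 2 / λ = 0.6931 / 0.05544 ≈ 12.50 years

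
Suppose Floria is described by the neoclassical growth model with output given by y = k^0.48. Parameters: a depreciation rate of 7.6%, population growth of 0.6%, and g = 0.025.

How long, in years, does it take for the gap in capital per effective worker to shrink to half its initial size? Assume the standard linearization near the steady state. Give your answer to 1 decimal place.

Near the steady state the convergence rate is λ = (1 − α)(n + g + δ).
λ = (1 − 0.48) × 0.107 = 0.52 × 0.107 = 0.05564
Half-life = ln 2 / λ = 0.6931 / 0.05564 ≈ 12.46 years

half-life ≈ 12.5 years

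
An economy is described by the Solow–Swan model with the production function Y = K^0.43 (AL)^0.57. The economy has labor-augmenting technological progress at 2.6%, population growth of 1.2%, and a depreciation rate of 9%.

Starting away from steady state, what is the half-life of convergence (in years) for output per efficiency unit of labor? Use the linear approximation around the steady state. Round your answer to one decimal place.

about 9.5 years

Near the steady state the convergence rate is λ = (1 − α)(n + g + δ).
λ = (1 − 0.43) × 0.128 = 0.57 × 0.128 = 0.07296
Half-life = ln 2 / λ = 0.6931 / 0.07296 ≈ 9.50 years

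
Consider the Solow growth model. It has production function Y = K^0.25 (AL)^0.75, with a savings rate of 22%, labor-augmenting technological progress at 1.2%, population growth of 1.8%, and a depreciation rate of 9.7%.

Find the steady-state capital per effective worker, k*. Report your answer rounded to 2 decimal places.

Steady state requires s·f(k) = (n + g + δ)·k, i.e. s·k^α = (n + g + δ)·k.
Rearranging, k^(1−α) = s / (n + g + δ).
k^0.75 = 0.22 / (0.018 + 0.012 + 0.097) = 0.22 / 0.127 = 1.7323
k* = 1.7323^(1/0.75) ≈ 2.0805

k* ≈ 2.08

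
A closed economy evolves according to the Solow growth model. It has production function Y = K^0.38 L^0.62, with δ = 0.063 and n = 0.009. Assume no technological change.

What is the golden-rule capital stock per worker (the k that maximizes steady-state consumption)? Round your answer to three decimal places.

The golden rule sets f'(k) = n + δ, i.e. α·k^(α−1) = n + δ.
So k^(1−α) = α / (n + δ) = 0.38 / 0.072 = 5.2778.
k_gold = 5.2778^(1/0.62) ≈ 14.6301

k_gold ≈ 14.630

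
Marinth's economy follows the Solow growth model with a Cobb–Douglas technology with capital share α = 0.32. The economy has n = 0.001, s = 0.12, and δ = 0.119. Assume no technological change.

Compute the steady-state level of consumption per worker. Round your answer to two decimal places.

Steady state requires s·f(k) = (n + δ)·k, i.e. s·k^α = (n + δ)·k.
Rearranging, k^(1−α) = s / (n + δ).
k^0.68 = 0.12 / (0.001 + 0.119) = 0.12 / 0.120 = 1.0000
k* = 1.0000^(1/0.68) ≈ 1.0000
y* = (k*)^α = 1.0000^0.32 ≈ 1.0000
c* = (1 − s)·y* = (1 − 0.12) × 1.0000 ≈ 0.8800

c* ≈ 0.88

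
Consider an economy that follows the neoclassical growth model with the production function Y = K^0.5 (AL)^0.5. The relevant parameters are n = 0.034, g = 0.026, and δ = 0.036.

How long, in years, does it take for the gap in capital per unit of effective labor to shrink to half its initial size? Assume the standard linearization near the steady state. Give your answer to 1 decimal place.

t_½ ≈ 14.4 years

Near the steady state the convergence rate is λ = (1 − α)(n + g + δ).
λ = (1 − 0.5) × 0.096 = 0.5 × 0.096 = 0.0480
Half-life = ln 2 / λ = 0.6931 / 0.0480 ≈ 14.44 years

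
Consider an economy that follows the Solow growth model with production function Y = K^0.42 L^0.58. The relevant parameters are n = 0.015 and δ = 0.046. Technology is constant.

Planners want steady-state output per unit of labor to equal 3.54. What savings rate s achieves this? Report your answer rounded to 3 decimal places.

s ≈ 0.350

Steady state requires s·f(k) = (n + δ)·k, i.e. s·k^α = (n + δ)·k.
Since y* = [s/(n + δ)]^(α/(1−α)), we have s/(n + δ) = (y*)^((1−α)/α) = 3.54^1.381 = 5.7302.
Therefore s = 5.7302 × (n + δ) = 5.7302 × 0.061 = 0.3495.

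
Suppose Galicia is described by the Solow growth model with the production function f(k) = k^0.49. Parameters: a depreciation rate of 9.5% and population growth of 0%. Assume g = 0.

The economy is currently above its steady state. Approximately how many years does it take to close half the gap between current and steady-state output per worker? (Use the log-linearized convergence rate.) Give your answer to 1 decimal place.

Near the steady state the convergence rate is λ = (1 − α)(n + δ).
λ = (1 − 0.49) × 0.095 = 0.51 × 0.095 = 0.04845
Half-life = ln 2 / λ = 0.6931 / 0.04845 ≈ 14.31 years

half-life ≈ 14.3 years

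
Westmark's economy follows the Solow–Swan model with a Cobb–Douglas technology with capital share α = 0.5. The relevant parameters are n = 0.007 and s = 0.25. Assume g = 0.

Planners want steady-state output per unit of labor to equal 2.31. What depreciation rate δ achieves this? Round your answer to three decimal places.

δ ≈ 0.101

In steady state, investment equals break-even investment: s·k^α = (n + δ)·k.
Since y* = [s/(n + δ)]^(α/(1−α)), we have s/(n + δ) = (y*)^((1−α)/α) = 2.31^1 = 2.3100.
Therefore n + δ = s / 2.3100 = 0.25 / 2.3100 = 0.1082, so δ = 0.1082 − 0.007 = 0.1012.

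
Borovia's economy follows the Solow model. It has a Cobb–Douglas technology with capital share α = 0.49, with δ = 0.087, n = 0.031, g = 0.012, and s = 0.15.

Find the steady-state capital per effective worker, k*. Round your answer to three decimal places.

k* = 1.324

In steady state, investment equals break-even investment: s·k^α = (n + g + δ)·k.
Dividing both sides by k: k^(1−α) = s / (n + g + δ).
k^0.51 = 0.15 / (0.031 + 0.012 + 0.087) = 0.15 / 0.130 = 1.1538
k* = 1.1538^(1/0.51) ≈ 1.3238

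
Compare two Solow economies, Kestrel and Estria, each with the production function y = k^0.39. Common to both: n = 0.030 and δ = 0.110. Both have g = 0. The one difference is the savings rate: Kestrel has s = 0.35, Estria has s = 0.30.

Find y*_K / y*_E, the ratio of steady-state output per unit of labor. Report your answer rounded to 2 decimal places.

Steady-state y* = [s/(n + δ)]^(α/(1−α)), so the ratio is [ (s_K/(n + δ)_K) / (s_E/(n + δ)_E) ]^0.6393.
s_K/(n + δ)_K = 0.35/0.140 = 2.5000; s_E/(n + δ)_E = 0.30/0.140 = 2.1429.
Ratio = (2.5000/2.1429)^0.6393 = 1.1666^0.6393 ≈ 1.1035

ratio ≈ 1.10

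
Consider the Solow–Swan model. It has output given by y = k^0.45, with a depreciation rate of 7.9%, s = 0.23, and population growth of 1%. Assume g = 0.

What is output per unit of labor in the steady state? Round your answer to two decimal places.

y* ≈ 2.17

Steady state requires s·f(k) = (n + δ)·k, i.e. s·k^α = (n + δ)·k.
Rearranging, k^(1−α) = s / (n + δ).
k^0.55 = 0.23 / (0.010 + 0.079) = 0.23 / 0.089 = 2.5843
k* = 2.5843^(1/0.55) ≈ 5.6197
y* = (k*)^α = 5.6197^0.45 ≈ 2.1746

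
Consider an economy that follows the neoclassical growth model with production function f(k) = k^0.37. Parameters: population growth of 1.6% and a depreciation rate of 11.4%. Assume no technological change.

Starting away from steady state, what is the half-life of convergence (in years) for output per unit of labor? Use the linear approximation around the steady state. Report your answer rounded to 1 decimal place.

Near the steady state the convergence rate is λ = (1 − α)(n + δ).
λ = (1 − 0.37) × 0.130 = 0.63 × 0.130 = 0.0819
Half-life = ln 2 / λ = 0.6931 / 0.0819 ≈ 8.46 years

half-life ≈ 8.5 years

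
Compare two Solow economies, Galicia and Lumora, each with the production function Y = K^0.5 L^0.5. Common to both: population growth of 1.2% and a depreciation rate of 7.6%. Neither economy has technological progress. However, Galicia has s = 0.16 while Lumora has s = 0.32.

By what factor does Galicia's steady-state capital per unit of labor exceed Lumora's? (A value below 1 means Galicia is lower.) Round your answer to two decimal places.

Steady-state k* = [s/(n + δ)]^(1/(1−α)), so the ratio is [ (s_G/(n + δ)_G) / (s_L/(n + δ)_L) ]^2.
s_G/(n + δ)_G = 0.16/0.088 = 1.8182; s_L/(n + δ)_L = 0.32/0.088 = 3.6364.
Ratio = (1.8182/3.6364)^2 = 0.5000^2 ≈ 0.2500

ratio ≈ 0.25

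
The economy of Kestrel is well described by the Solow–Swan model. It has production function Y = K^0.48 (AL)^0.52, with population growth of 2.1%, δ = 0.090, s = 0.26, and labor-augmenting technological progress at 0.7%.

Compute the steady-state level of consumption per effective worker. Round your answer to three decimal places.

c* = 1.534

At the steady state, Δk = 0, so s·k^α = (n + g + δ)·k.
Dividing both sides by k: k^(1−α) = s / (n + g + δ).
k^0.52 = 0.26 / (0.021 + 0.007 + 0.090) = 0.26 / 0.118 = 2.2034
k* = 2.2034^(1/0.52) ≈ 4.5687
y* = (k*)^α = 4.5687^0.48 ≈ 2.0735
c* = (1 − s)·y* = (1 − 0.26) × 2.0735 ≈ 1.5344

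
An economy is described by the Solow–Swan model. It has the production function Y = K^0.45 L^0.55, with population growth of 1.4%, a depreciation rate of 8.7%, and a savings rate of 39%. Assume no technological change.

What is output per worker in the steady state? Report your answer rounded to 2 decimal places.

y* = 3.02

Steady state requires s·f(k) = (n + δ)·k, i.e. s·k^α = (n + δ)·k.
Dividing both sides by k: k^(1−α) = s / (n + δ).
k^0.55 = 0.39 / (0.014 + 0.087) = 0.39 / 0.101 = 3.8614
k* = 3.8614^(1/0.55) ≈ 11.6630
y* = (k*)^α = 11.6630^0.45 ≈ 3.0204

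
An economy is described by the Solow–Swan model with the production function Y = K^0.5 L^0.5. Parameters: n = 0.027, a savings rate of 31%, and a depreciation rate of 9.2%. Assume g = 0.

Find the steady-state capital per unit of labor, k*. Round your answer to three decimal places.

k* ≈ 6.786

Steady state requires s·f(k) = (n + δ)·k, i.e. s·k^α = (n + δ)·k.
Dividing both sides by k: k^(1−α) = s / (n + δ).
k^0.5 = 0.31 / (0.027 + 0.092) = 0.31 / 0.119 = 2.6050
k* = 2.6050^(1/0.5) ≈ 6.7860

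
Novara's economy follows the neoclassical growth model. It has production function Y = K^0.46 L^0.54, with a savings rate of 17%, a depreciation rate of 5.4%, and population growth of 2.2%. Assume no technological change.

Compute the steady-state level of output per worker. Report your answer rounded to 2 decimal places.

y* ≈ 1.99

At the steady state, Δk = 0, so s·k^α = (n + δ)·k.
Dividing both sides by k: k^(1−α) = s / (n + δ).
k^0.54 = 0.17 / (0.022 + 0.054) = 0.17 / 0.076 = 2.2368
k* = 2.2368^(1/0.54) ≈ 4.4408
y* = (k*)^α = 4.4408^0.46 ≈ 1.9853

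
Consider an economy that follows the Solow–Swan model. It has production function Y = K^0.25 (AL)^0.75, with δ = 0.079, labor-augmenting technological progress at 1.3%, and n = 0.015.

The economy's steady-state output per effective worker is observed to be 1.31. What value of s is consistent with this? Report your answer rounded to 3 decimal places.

Steady state requires s·f(k) = (n + g + δ)·k, i.e. s·k^α = (n + g + δ)·k.
Since y* = [s/(n + g + δ)]^(α/(1−α)), we have s/(n + g + δ) = (y*)^((1−α)/α) = 1.31^3 = 2.2481.
Therefore s = 2.2481 × (n + g + δ) = 2.2481 × 0.107 = 0.2405.

s ≈ 0.241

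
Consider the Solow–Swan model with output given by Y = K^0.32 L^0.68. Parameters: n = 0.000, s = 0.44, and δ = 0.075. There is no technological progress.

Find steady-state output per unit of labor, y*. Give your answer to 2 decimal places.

y* ≈ 2.30

Steady state requires s·f(k) = (n + δ)·k, i.e. s·k^α = (n + δ)·k.
Rearranging, k^(1−α) = s / (n + δ).
k^0.68 = 0.44 / (0.000 + 0.075) = 0.44 / 0.075 = 5.8667
k* = 5.8667^(1/0.68) ≈ 13.4893
y* = (k*)^α = 13.4893^0.32 ≈ 2.2993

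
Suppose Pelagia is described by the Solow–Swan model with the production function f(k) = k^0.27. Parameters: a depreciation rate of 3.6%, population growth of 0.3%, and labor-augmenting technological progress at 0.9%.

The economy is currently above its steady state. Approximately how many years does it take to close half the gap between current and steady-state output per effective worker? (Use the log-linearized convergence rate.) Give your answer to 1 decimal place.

Near the steady state the convergence rate is λ = (1 − α)(n + g + δ).
λ = (1 − 0.27) × 0.048 = 0.73 × 0.048 = 0.03504
Half-life = ln 2 / λ = 0.6931 / 0.03504 ≈ 19.78 years

half-life ≈ 19.8 years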